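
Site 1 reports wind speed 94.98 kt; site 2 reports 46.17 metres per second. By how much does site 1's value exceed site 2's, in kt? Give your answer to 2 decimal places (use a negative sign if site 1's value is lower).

5.23 kt

site 2: 46.17 m/s = 89.7473 kt.
Difference: 94.9800 − 89.7473 = 5.23 kt.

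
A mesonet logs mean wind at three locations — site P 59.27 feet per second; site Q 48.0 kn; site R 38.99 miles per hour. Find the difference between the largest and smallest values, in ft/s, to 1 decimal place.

site Q: 48.0 kt = 81.015 ft/s.
site R: 38.99 mph = 57.185 ft/s.
Spread: 81.015 − 57.185 = 23.8 ft/s.

23.8 ft/s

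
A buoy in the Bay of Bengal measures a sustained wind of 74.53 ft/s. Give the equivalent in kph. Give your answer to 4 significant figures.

81.78 km/h

1 ft/s = 1.09728 km/h, so 74.53 × 1.09728 = 81.78 km/h.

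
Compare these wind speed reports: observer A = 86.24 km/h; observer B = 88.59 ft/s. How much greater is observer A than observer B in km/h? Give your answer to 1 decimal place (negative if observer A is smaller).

-11.0 km/h

observer B: 88.59 ft/s = 97.208 km/h.
Difference: 86.240 − 97.208 = -11.0 km/h.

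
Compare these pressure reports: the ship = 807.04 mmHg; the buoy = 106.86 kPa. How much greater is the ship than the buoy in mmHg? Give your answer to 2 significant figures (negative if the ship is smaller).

the buoy: 106.86 kPa = 801.516 mmHg.
Difference: 807.040 − 801.516 = 5.5 mmHg.

5.5 mmHg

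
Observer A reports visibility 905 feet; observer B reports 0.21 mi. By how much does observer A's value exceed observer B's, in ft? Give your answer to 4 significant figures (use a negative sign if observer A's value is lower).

observer B: 0.21 SM = 1108.800 ft.
Difference: 905.000 − 1108.800 = -203.8 ft.

-203.8 ft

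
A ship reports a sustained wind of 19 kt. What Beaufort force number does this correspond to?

Beaufort force 5

19 kt lies in the Beaufort 5 band (fresh breeze, 17–21 kt).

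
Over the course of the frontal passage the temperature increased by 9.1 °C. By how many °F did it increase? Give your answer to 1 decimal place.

16.4 °F

Converting a difference, only the 9/5 scale factor applies: Δ°F = 9.1 × 1.8 = 16.4 °F.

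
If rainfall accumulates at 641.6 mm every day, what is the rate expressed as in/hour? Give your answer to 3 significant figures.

1.05 in/hour

641.6 mm/day × 0.0393701 in/mm × 0.0416667 day/hour = 1.05 in/hour.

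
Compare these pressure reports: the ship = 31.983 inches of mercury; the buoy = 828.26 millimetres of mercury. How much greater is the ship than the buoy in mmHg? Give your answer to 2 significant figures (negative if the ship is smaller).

-16 mmHg

the ship: 31.983 inHg = 812.37 mmHg.
Difference: 812.37 − 828.26 = -16 mmHg.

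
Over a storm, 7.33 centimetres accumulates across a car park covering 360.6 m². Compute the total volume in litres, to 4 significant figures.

Depth: 7.33 cm × 10 = 73.3 mm.
1 mm over 1 m² is 1 L, so volume = 73.3 × 360.6 = 26431.98 L ≈ 26430 L.

26430 litres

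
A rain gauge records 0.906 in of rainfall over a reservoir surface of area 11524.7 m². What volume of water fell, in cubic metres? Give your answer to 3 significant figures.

Depth: 0.906 in × 25.4 = 23.0124 mm.
1 mm over 1 m² is 1 L, so volume = 23.0124 × 11524.7 = 265211.01 L = 265 m³.

265 cubic metres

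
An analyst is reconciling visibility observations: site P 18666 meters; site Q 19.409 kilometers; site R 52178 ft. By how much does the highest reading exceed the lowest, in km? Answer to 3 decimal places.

site P: 18666 m = 18.66600 km.
site R: 52178 ft = 15.90385 km.
Spread: 19.40900 − 15.90385 = 3.505 km.

3.505 km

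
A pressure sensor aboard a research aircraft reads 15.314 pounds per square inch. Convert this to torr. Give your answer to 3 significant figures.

792 mmHg

1 psi = 51.7149 mmHg, so 15.314 × 51.7149 = 792 mmHg.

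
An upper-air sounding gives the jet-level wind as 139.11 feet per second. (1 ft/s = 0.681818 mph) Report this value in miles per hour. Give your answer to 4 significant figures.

94.85 mph

1 ft/s = 0.681818 mph, so 139.11 × 0.681818 = 94.85 mph.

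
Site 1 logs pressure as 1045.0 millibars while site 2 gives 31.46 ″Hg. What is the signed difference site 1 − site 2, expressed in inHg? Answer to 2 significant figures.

-0.60 inHg

site 1: 1045.0 mb = 30.8588 inHg.
Difference: 30.8588 − 31.4600 = -0.60 inHg.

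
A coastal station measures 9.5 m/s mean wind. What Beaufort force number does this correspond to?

9.5 m/s lies in the Beaufort 5 band (fresh breeze, 8.0–10.7 m/s).

Beaufort force 5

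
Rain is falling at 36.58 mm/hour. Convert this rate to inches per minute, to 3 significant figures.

0.0240 in/minute

36.58 mm/hour × 0.0393701 in/mm × 0.0166667 hour/minute = 0.0240 in/minute.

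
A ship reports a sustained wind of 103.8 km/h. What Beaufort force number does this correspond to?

103.8 km/h = 28.8 m/s, which is Beaufort 11 (violent storm, 28.5–32.6 m/s).

Beaufort force 11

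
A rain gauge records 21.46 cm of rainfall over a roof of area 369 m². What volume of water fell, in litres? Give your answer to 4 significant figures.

Depth: 21.46 cm × 10 = 214.6 mm.
1 mm over 1 m² is 1 L, so volume = 214.6 × 369 = 79187.4 L ≈ 79190 L.

79190 litres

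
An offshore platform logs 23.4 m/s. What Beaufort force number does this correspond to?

Beaufort force 9

23.4 m/s lies in the Beaufort 9 band (strong gale, 20.8–24.4 m/s).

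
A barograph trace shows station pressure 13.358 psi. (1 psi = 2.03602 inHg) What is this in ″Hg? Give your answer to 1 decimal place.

1 psi = 2.03602 inHg, so 13.358 × 2.03602 = 27.2 inHg.

27.2 inHg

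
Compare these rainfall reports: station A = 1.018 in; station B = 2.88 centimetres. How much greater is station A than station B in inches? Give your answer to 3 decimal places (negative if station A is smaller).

-0.116 in

station B: 2.88 cm = 1.13386 in.
Difference: 1.01800 − 1.13386 = -0.116 in.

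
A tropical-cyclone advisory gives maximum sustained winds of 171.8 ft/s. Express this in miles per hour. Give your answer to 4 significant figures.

1 ft/s = 0.681818 mph, so 171.8 × 0.681818 = 117.1 mph.

117.1 mph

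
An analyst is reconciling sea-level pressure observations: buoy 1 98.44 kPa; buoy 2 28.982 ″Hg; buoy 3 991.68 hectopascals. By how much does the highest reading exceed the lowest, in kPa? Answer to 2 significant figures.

buoy 2: 28.982 inHg = 98.144 kPa.
buoy 3: 991.68 hPa = 99.168 kPa.
Spread: 99.168 − 98.144 = 1.0 kPa.

1.0 kPa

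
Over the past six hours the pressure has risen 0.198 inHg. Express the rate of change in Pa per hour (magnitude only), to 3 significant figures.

112 Pa per hour

0.198 inHg / 6 h × 3386.39 Pa/inHg = 112 Pa/h.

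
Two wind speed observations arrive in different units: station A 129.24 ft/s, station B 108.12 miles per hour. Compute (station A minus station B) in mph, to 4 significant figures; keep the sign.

-20.00 mph

station A: 129.24 ft/s = 88.1182 mph.
Difference: 88.1182 − 108.1200 = -20.00 mph.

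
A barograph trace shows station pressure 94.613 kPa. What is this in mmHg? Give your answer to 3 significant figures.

1 kPa = 7.50062 mmHg, so 94.613 × 7.50062 = 710 mmHg.

710 mmHg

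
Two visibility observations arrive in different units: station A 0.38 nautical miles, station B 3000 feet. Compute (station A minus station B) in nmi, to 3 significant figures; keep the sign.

station B: 3000 ft = 0.49374 nmi.
Difference: 0.38000 − 0.49374 = -0.114 nmi.

-0.114 nmi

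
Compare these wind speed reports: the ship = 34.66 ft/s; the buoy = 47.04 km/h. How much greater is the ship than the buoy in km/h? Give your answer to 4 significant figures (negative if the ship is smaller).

-9.008 km/h

the ship: 34.66 ft/s = 38.03172 km/h.
Difference: 38.03172 − 47.04000 = -9.008 km/h.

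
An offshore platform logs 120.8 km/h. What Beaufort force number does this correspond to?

120.8 km/h = 33.6 m/s, which is Beaufort 12 (hurricane force, ≥32.7 m/s).

Beaufort force 12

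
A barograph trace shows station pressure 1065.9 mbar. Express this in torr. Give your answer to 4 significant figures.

1 mb = 0.750062 mmHg, so 1065.9 × 0.750062 = 799.5 mmHg.

799.5 mmHg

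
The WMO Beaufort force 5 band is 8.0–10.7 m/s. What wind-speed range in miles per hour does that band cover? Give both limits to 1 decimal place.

17.9 to 23.9 mph

8.0–10.7 m/s × 2.237 = 17.9–23.9 mph.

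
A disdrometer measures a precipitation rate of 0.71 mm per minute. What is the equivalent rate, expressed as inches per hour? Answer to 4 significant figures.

0.71 mm/minute × 0.0393701 in/mm × 60 minute/hour = 1.677 in/hour.

1.677 in/hour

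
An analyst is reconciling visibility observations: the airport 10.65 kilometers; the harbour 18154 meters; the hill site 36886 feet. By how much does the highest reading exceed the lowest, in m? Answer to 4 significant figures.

7504 m

the airport: 10.65 km = 10650.00 m.
the hill site: 36886 ft = 11242.85 m.
Spread: 18154.00 − 10650.00 = 7504 m.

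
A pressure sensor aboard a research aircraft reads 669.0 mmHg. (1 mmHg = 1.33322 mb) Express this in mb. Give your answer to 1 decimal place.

891.9 mb

1 mmHg = 1.33322 mb, so 669.0 × 1.33322 = 891.9 mb.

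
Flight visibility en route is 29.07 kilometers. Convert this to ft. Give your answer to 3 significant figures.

1 km = 3280.84 ft, so 29.07 × 3280.84 = 95400 ft.

95400 ft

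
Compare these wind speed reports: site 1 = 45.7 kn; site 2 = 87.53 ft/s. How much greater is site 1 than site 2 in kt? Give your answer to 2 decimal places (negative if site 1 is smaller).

-6.16 kt

site 2: 87.53 ft/s = 51.8601 kt.
Difference: 45.7000 − 51.8601 = -6.16 kt.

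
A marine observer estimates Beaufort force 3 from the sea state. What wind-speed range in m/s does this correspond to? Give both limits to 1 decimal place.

Beaufort 3 (gentle breeze) spans 3.4–5.4 m/s.

3.4 to 5.4 m/s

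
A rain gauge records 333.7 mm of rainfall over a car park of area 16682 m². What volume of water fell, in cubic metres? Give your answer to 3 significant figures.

5570 cubic metres

1 mm over 1 m² is 1 L, so volume = 333.7 × 16682 = 5566783.4 L = 5570 m³.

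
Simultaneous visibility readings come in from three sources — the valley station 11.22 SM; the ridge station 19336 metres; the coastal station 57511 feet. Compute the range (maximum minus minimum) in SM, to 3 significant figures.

1.12 SM

the ridge station: 19336 m = 12.0148 SM.
the coastal station: 57511 ft = 10.8922 SM.
Spread: 12.0148 − 10.8922 = 1.12 SM.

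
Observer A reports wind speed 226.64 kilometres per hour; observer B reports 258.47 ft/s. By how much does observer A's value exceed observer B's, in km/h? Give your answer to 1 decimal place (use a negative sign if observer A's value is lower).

-57.0 km/h

observer B: 258.47 ft/s = 283.614 km/h.
Difference: 226.640 − 283.614 = -57.0 km/h.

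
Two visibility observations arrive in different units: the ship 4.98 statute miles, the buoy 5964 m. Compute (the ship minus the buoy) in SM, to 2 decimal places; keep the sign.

the buoy: 5964 m = 3.7059 SM.
Difference: 4.9800 − 3.7059 = 1.27 SM.

1.27 SM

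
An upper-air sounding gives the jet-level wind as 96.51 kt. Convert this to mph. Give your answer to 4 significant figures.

111.1 mph

1 kt = 1.15078 mph, so 96.51 × 1.15078 = 111.1 mph.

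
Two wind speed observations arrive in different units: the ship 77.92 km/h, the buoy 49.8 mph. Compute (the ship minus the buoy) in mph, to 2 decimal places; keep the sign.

the ship: 77.92 km/h = 48.4172 mph.
Difference: 48.4172 − 49.8000 = -1.38 mph.

-1.38 mph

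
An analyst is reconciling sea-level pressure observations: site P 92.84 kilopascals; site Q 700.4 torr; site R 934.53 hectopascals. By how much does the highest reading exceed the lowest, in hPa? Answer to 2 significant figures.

site P: 92.84 kPa = 928.400 hPa.
site Q: 700.4 mmHg = 933.790 hPa.
Spread: 934.530 − 928.400 = 6.1 hPa.

6.1 hPa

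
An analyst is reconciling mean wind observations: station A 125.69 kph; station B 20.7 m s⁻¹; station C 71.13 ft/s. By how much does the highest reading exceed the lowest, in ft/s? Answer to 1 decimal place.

46.6 ft/s

station A: 125.69 km/h = 114.547 ft/s.
station B: 20.7 m/s = 67.913 ft/s.
Spread: 114.547 − 67.913 = 46.6 ft/s.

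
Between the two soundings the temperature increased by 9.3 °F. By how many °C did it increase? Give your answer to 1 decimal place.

A change of 1 °C equals a change of 1.8 °F: Δ°C = 9.3 × 0.5556 = 5.2 °C.

5.2 °C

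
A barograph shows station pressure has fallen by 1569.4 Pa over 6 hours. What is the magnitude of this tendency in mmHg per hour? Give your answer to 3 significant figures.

1569.4 Pa / 6 h × 0.00750062 mmHg/Pa = 1.96 mmHg/h.

1.96 mmHg per hour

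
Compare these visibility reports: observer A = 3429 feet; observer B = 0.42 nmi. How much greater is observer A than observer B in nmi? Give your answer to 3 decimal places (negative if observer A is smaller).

0.144 nmi

observer A: 3429 ft = 0.56434 nmi.
Difference: 0.56434 − 0.42000 = 0.144 nmi.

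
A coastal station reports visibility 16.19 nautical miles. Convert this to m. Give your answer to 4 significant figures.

1 nmi = 1852 m, so 16.19 × 1852 = 29980 m.

29980 m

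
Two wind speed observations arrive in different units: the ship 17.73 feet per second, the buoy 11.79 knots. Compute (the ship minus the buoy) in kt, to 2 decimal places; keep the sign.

the ship: 17.73 ft/s = 10.5047 kt.
Difference: 10.5047 − 11.7900 = -1.29 kt.

-1.29 kt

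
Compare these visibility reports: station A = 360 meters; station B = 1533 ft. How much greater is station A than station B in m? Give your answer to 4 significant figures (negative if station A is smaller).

station B: 1533 ft = 467.258 m.
Difference: 360.000 − 467.258 = -107.3 m.

-107.3 m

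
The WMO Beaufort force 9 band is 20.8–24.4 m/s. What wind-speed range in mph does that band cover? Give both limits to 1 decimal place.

46.5 to 54.6 mph

20.8–24.4 m/s × 2.237 = 46.5–54.6 mph.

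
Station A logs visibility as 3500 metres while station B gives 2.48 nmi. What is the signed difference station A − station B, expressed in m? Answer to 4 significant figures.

-1093 m

station B: 2.48 nmi = 4592.96 m.
Difference: 3500.00 − 4592.96 = -1093 m.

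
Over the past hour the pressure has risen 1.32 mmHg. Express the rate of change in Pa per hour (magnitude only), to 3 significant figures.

1.32 mmHg / 1 h × 133.322 Pa/mmHg = 176 Pa/h.

176 Pa per hour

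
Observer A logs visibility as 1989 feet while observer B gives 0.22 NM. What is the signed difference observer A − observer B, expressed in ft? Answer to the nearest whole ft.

observer B: 0.22 nmi = 1336.75 ft.
Difference: 1989.00 − 1336.75 = 652 ft.

652 ft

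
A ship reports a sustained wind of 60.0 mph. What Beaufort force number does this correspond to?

Beaufort force 10

60.0 mph = 26.8 m/s, which is Beaufort 10 (storm, 24.5–28.4 m/s).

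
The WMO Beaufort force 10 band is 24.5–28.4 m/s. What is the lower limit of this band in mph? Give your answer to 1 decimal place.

24.5–28.4 m/s × 2.237 = 54.8–63.5 mph.

54.8 mph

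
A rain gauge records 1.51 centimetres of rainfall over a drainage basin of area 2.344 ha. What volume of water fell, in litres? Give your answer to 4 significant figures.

Depth: 1.51 cm × 10 = 15.1 mm.
Area: 2.344 ha = 23440 m².
1 mm over 1 m² is 1 L, so volume = 15.1 × 23440 = 353944 L ≈ 353900 L.

353900 litres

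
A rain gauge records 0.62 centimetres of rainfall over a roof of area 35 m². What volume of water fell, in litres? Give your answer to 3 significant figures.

217 litres

Depth: 0.62 cm × 10 = 6.2 mm.
1 mm over 1 m² is 1 L, so volume = 6.2 × 35 = 217 L.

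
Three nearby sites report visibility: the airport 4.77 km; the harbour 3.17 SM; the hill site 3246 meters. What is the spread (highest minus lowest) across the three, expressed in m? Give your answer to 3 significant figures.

the airport: 4.77 km = 4770.00 m.
the harbour: 3.17 SM = 5101.62 m.
Spread: 5101.62 − 3246.00 = 1860 m.

1860 m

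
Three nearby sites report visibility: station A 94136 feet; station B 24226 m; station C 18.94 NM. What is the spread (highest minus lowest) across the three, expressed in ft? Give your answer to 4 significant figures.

station B: 24226 m = 79481.63 ft.
station C: 18.94 nmi = 115081.63 ft.
Spread: 115081.63 − 79481.63 = 35600 ft.

35600 ft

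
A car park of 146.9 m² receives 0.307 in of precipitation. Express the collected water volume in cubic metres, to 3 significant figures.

1.15 cubic metres

Depth: 0.307 in × 25.4 = 7.7978 mm.
1 mm over 1 m² is 1 L, so volume = 7.7978 × 146.9 = 1145.4968 L = 1.15 m³.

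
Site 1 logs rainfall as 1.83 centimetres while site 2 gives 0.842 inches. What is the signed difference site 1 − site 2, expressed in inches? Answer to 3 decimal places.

site 1: 1.83 cm = 0.72047 in.
Difference: 0.72047 − 0.84200 = -0.122 in.

-0.122 in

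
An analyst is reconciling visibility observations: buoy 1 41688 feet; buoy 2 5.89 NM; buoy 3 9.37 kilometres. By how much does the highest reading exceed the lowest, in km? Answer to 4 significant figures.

buoy 1: 41688 ft = 12.706502 km.
buoy 2: 5.89 nmi = 10.908280 km.
Spread: 12.706502 − 9.370000 = 3.337 km.

3.337 km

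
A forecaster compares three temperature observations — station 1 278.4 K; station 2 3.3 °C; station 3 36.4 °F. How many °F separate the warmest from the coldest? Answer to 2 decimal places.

5.05 °F

station 1: 278.4 K = 5.250 °C.
station 3: 36.4 °F = 2.444 °C.
Spread: 5.250 − 2.444 = 2.806 °C = 5.05 °F.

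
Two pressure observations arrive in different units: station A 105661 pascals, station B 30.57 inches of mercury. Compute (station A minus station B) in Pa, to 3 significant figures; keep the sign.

2140 Pa

station B: 30.57 inHg = 103521.91 Pa.
Difference: 105661.00 − 103521.91 = 2140 Pa.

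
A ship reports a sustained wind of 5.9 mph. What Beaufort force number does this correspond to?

5.9 mph = 2.6 m/s, which is Beaufort 2 (light breeze, 1.6–3.3 m/s).

Beaufort force 2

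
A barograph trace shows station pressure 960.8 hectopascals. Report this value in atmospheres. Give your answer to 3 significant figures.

0.948 atm

1 hPa = 0.000986923 atm, so 960.8 × 0.000986923 = 0.948 atm.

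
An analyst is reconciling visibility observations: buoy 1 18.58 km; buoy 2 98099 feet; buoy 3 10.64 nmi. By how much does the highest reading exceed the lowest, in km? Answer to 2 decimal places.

11.32 km

buoy 2: 98099 ft = 29.9006 km.
buoy 3: 10.64 nmi = 19.7053 km.
Spread: 29.9006 − 18.5800 = 11.32 km.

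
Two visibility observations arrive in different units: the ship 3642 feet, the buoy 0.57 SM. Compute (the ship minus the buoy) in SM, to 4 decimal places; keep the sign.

0.1198 SM

the ship: 3642 ft = 0.689773 SM.
Difference: 0.689773 − 0.570000 = 0.1198 SM.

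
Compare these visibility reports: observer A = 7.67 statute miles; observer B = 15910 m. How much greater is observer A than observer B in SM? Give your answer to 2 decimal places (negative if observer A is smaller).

observer B: 15910 m = 9.8860 SM.
Difference: 7.6700 − 9.8860 = -2.22 SM.

-2.22 SM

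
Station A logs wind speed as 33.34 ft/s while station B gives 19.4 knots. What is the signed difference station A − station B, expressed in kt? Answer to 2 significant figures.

station A: 33.34 ft/s = 19.7534 kt.
Difference: 19.7534 − 19.4000 = 0.35 kt.

0.35 kt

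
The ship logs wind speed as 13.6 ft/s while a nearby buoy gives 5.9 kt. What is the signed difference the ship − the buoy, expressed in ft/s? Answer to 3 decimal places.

the buoy: 5.9 kt = 9.95808 ft/s.
Difference: 13.60000 − 9.95808 = 3.642 ft/s.

3.642 ft/s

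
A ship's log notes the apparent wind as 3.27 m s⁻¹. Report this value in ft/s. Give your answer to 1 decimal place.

10.7 ft/s

1 m/s = 3.28084 ft/s, so 3.27 × 3.28084 = 10.7 ft/s.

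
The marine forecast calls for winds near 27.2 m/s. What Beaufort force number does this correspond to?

27.2 m/s lies in the Beaufort 10 band (storm, 24.5–28.4 m/s).

Beaufort force 10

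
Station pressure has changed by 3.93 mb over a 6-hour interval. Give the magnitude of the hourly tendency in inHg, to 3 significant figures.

3.93 mb / 6 h × 0.02953 inHg/mb = 0.0193 inHg/h.

0.0193 inHg per hour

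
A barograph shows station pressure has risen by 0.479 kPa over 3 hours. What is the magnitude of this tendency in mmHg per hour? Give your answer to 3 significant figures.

0.479 kPa / 3 h × 7.50062 mmHg/kPa = 1.20 mmHg/h.

1.20 mmHg per hour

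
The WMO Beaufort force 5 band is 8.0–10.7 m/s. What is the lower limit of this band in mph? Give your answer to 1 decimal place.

8.0–10.7 m/s × 2.237 = 17.9–23.9 mph.

17.9 mph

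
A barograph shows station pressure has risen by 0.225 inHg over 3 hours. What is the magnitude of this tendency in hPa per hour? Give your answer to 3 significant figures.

2.54 hPa per hour

0.225 inHg / 3 h × 33.8639 hPa/inHg = 2.54 hPa/h.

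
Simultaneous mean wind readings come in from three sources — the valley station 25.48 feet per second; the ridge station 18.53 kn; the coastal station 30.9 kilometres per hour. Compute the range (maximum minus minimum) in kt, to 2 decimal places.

3.43 kt

the valley station: 25.48 ft/s = 15.0965 kt.
the coastal station: 30.9 km/h = 16.6847 kt.
Spread: 18.5300 − 15.0965 = 3.43 kt.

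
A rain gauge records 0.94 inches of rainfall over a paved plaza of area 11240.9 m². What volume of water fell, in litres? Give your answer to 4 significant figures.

268400 litres

Depth: 0.94 in × 25.4 = 23.876 mm.
1 mm over 1 m² is 1 L, so volume = 23.876 × 11240.9 = 268387.73 L ≈ 268400 L.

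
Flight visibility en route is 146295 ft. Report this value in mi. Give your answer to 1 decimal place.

27.7 SM

1 ft = 0.000189394 SM, so 146295 × 0.000189394 = 27.7 SM.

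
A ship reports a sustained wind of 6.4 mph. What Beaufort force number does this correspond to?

Beaufort force 2

6.4 mph = 2.9 m/s, which is Beaufort 2 (light breeze, 1.6–3.3 m/s).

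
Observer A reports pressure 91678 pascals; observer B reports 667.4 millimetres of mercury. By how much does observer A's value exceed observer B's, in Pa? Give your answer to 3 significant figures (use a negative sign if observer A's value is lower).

observer B: 667.4 mmHg = 88979.36 Pa.
Difference: 91678.00 − 88979.36 = 2700 Pa.

2700 Pa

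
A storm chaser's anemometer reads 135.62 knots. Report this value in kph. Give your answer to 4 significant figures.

1 kt = 1.852 km/h, so 135.62 × 1.852 = 251.2 km/h.

251.2 km/h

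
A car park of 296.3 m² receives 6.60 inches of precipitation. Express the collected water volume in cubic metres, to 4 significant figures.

49.67 cubic metres

Depth: 6.60 in × 25.4 = 167.64 mm.
1 mm over 1 m² is 1 L, so volume = 167.64 × 296.3 = 49671.732 L = 49.67 m³.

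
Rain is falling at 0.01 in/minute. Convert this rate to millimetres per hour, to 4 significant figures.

15.24 mm/hour

0.01 in/minute × 25.4 mm/in × 60 minute/hour = 15.24 mm/hour.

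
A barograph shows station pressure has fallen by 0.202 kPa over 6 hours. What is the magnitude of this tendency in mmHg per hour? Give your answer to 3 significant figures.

0.202 kPa / 6 h × 7.50062 mmHg/kPa = 0.253 mmHg/h.

0.253 mmHg per hour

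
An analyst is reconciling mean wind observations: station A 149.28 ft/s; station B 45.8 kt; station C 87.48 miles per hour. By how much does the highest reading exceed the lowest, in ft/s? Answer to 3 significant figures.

72.0 ft/s

station B: 45.8 kt = 77.302 ft/s.
station C: 87.48 mph = 128.304 ft/s.
Spread: 149.280 − 77.302 = 72.0 ft/s.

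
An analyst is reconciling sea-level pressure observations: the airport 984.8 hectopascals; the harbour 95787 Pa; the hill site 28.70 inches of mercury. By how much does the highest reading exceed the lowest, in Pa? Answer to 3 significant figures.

2690 Pa

the airport: 984.8 hPa = 98480.00 Pa.
the hill site: 28.70 inHg = 97189.36 Pa.
Spread: 98480.00 − 95787.00 = 2690 Pa.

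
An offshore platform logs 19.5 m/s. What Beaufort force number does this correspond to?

Beaufort force 8

19.5 m/s lies in the Beaufort 8 band (gale, 17.2–20.7 m/s).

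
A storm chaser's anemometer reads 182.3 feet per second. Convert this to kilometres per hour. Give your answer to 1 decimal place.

200.0 km/h

1 ft/s = 1.09728 km/h, so 182.3 × 1.09728 = 200.0 km/h.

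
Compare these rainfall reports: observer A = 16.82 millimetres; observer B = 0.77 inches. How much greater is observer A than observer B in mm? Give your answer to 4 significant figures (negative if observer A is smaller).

-2.738 mm

observer B: 0.77 in = 19.55800 mm.
Difference: 16.82000 − 19.55800 = -2.738 mm.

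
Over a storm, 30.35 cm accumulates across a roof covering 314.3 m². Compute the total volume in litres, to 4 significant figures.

Depth: 30.35 cm × 10 = 303.5 mm.
1 mm over 1 m² is 1 L, so volume = 303.5 × 314.3 = 95390.05 L ≈ 95390 L.

95390 litres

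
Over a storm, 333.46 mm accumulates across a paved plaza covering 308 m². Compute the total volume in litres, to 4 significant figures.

102700 litres

1 mm over 1 m² is 1 L, so volume = 333.46 × 308 = 102705.68 L ≈ 102700 L.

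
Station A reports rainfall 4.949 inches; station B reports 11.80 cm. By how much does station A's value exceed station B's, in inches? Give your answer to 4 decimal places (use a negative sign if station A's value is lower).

0.3033 in

station B: 11.80 cm = 4.645669 in.
Difference: 4.949000 − 4.645669 = 0.3033 in.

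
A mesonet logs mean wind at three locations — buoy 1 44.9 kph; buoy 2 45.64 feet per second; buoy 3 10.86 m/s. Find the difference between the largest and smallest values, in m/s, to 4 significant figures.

buoy 1: 44.9 km/h = 12.47222 m/s.
buoy 2: 45.64 ft/s = 13.91107 m/s.
Spread: 13.91107 − 10.86000 = 3.051 m/s.

3.051 m/s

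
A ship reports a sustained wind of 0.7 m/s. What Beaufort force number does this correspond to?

Beaufort force 1

0.7 m/s lies in the Beaufort 1 band (light air, 0.3–1.5 m/s).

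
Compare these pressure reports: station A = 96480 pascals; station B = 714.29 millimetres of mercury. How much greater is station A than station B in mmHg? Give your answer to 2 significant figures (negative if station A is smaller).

station A: 96480 Pa = 723.659 mmHg.
Difference: 723.659 − 714.290 = 9.4 mmHg.

9.4 mmHg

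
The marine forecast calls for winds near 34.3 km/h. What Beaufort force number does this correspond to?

34.3 km/h = 9.5 m/s, which is Beaufort 5 (fresh breeze, 8.0–10.7 m/s).

Beaufort force 5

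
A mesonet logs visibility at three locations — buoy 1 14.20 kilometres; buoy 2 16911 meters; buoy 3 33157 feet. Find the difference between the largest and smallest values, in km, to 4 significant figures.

buoy 2: 16911 m = 16.91100 km.
buoy 3: 33157 ft = 10.10625 km.
Spread: 16.91100 − 10.10625 = 6.805 km.

6.805 km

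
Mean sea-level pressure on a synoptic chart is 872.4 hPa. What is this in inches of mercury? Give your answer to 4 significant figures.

25.76 inHg

1 hPa = 0.02953 inHg, so 872.4 × 0.02953 = 25.76 inHg.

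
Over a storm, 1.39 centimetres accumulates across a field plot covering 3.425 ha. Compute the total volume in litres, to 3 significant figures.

Depth: 1.39 cm × 10 = 13.9 mm.
Area: 3.425 ha = 34250 m².
1 mm over 1 m² is 1 L, so volume = 13.9 × 34250 = 476075 L ≈ 476000 L.

476000 litres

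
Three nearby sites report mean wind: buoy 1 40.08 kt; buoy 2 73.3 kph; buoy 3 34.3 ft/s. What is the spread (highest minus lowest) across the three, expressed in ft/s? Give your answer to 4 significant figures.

33.35 ft/s

buoy 1: 40.08 kt = 67.6474 ft/s.
buoy 2: 73.3 km/h = 66.8015 ft/s.
Spread: 67.6474 − 34.3000 = 33.35 ft/s.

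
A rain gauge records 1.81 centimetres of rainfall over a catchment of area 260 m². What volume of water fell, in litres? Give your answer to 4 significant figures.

Depth: 1.81 cm × 10 = 18.1 mm.
1 mm over 1 m² is 1 L, so volume = 18.1 × 260 = 4706 L.

4706 litres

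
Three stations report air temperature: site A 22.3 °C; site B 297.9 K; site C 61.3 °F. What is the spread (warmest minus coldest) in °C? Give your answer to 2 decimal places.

8.47 °C

site B: 297.9 K = 24.750 °C.
site C: 61.3 °F = 16.278 °C.
Spread: 24.750 − 16.278 = 8.472 °C.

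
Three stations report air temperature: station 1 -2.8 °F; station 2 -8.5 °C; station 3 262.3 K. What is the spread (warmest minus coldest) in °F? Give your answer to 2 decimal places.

station 1: -2.8 °F = -19.333 °C.
station 3: 262.3 K = -10.850 °C.
Spread: (-8.500) − (-19.333) = 10.833 °C = 19.50 °F.

19.50 °F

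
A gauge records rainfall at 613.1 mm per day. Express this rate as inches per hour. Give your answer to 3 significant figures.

1.01 in/hour

613.1 mm/day × 0.0393701 in/mm × 0.0416667 day/hour = 1.01 in/hour.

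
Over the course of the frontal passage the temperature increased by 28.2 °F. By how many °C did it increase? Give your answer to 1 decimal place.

15.7 °C

A change of 1 °C equals a change of 1.8 °F: Δ°C = 28.2 × 0.5556 = 15.7 °C.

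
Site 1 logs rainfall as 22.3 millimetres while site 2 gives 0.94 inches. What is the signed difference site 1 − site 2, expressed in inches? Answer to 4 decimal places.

site 1: 22.3 mm = 0.877953 in.
Difference: 0.877953 − 0.940000 = -0.0620 in.

-0.0620 in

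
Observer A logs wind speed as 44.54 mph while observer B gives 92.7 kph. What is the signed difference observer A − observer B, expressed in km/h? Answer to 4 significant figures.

-21.02 km/h

observer A: 44.54 mph = 71.6802 km/h.
Difference: 71.6802 − 92.7000 = -21.02 km/h.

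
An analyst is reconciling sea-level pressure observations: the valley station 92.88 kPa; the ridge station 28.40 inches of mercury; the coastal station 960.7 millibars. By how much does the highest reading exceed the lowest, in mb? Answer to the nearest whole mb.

33 mb

the valley station: 92.88 kPa = 928.80 mb.
the ridge station: 28.40 inHg = 961.73 mb.
Spread: 961.73 − 928.80 = 33 mb.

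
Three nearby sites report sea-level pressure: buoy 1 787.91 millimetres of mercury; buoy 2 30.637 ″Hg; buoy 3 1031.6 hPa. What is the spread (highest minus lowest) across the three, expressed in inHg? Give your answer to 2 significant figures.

buoy 1: 787.91 mmHg = 31.0201 inHg.
buoy 3: 1031.6 hPa = 30.4631 inHg.
Spread: 31.0201 − 30.4631 = 0.56 inHg.

0.56 inHg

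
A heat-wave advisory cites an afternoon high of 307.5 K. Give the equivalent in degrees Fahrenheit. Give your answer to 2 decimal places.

93.83 °F

First to °C: 34.35 °C.
Then to °F: 93.83 °F.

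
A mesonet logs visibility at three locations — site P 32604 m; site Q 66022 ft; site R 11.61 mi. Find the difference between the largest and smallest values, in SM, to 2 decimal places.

site P: 32604 m = 20.2592 SM.
site Q: 66022 ft = 12.5042 SM.
Spread: 20.2592 − 11.6100 = 8.65 SM.

8.65 SM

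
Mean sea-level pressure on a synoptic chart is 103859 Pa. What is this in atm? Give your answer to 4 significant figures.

1 Pa = 9.86923e-06 atm, so 103859 × 9.86923e-06 = 1.025 atm.

1.025 atm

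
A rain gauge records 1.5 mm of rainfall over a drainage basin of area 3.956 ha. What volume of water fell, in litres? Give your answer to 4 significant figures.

59340 litres

Area: 3.956 ha = 39560 m².
1 mm over 1 m² is 1 L, so volume = 1.5 × 39560 = 59340 L.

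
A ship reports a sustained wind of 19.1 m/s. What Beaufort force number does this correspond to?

19.1 m/s lies in the Beaufort 8 band (gale, 17.2–20.7 m/s).

Beaufort force 8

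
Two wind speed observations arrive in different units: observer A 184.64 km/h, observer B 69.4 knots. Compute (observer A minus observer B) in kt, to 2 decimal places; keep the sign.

30.30 kt

observer A: 184.64 km/h = 99.6976 kt.
Difference: 99.6976 − 69.4000 = 30.30 kt.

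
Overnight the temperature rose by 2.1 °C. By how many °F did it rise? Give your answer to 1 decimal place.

Converting a difference, only the 9/5 scale factor applies: Δ°F = 2.1 × 1.8 = 3.8 °F.

3.8 °F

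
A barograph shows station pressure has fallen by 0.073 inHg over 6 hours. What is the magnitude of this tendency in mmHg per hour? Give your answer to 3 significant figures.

0.309 mmHg per hour

0.073 inHg / 6 h × 25.4 mmHg/inHg = 0.309 mmHg/h.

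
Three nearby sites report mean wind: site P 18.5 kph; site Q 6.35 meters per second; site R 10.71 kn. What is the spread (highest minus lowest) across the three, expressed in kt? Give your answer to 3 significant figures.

2.35 kt

site P: 18.5 km/h = 9.9892 kt.
site Q: 6.35 m/s = 12.3434 kt.
Spread: 12.3434 − 9.9892 = 2.35 kt.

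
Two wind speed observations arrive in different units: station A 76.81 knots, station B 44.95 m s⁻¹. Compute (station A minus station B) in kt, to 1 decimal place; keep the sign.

-10.6 kt

station B: 44.95 m/s = 87.376 kt.
Difference: 76.810 − 87.376 = -10.6 kt.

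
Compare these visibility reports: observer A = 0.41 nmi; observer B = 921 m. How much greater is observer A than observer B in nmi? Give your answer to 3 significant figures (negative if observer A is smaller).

observer B: 921 m = 0.497300 nmi.
Difference: 0.410000 − 0.497300 = -0.0873 nmi.

-0.0873 nmi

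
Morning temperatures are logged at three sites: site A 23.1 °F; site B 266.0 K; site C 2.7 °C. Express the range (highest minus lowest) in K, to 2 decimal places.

9.85 K

site A: 23.1 °F = -4.944 °C.
site B: 266.0 K = -7.150 °C.
Spread: 2.700 − (-7.150) = 9.850 °C.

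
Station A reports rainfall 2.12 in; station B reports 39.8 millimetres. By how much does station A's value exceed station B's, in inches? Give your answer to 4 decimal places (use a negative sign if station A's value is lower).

station B: 39.8 mm = 1.566929 in.
Difference: 2.120000 − 1.566929 = 0.5531 in.

0.5531 in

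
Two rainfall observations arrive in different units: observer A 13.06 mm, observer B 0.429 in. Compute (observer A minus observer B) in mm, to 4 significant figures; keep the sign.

2.163 mm

observer B: 0.429 in = 10.89660 mm.
Difference: 13.06000 − 10.89660 = 2.163 mm.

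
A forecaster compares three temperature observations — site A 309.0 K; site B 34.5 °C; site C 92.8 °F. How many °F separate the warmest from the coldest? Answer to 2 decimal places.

site A: 309.0 K = 35.850 °C.
site C: 92.8 °F = 33.778 °C.
Spread: 35.850 − 33.778 = 2.072 °C = 3.73 °F.

3.73 °F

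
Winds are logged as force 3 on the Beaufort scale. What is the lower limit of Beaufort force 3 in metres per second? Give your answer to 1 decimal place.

Beaufort 3 (gentle breeze) spans 3.4–5.4 m/s.

3.4 m/s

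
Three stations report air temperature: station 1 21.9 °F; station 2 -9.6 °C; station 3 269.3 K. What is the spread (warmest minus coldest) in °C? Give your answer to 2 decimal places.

station 1: 21.9 °F = -5.611 °C.
station 3: 269.3 K = -3.850 °C.
Spread: (-3.850) − (-9.600) = 5.750 °C.

5.75 °C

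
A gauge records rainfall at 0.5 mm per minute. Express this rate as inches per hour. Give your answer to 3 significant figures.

0.5 mm/minute × 0.0393701 in/mm × 60 minute/hour = 1.18 in/hour.

1.18 in/hour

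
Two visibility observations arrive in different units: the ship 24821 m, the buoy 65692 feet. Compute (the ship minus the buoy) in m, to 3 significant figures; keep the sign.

4800 m

the buoy: 65692 ft = 20022.92 m.
Difference: 24821.00 − 20022.92 = 4800 m.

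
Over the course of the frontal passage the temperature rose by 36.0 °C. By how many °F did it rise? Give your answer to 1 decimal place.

A change of 1 °C equals a change of 1.8 °F: Δ°F = 36.0 × 1.8 = 64.8 °F.

64.8 °F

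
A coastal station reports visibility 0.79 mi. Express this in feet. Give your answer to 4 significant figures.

1 SM = 5280 ft, so 0.79 × 5280 = 4171 ft.

4171 ft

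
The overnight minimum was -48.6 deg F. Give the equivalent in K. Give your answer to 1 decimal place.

First to °C: -44.78 °C.
Then to K: 228.4 K.

228.4 K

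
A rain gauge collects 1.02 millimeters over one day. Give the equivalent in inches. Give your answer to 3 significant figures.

0.0402 in

1 mm = 0.0393701 in, so 1.02 × 0.0393701 = 0.0402 in.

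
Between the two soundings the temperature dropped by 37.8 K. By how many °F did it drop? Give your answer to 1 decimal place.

A change of 1 °C equals a change of 1.8 °F: Δ°F = 37.8 × 1.8 = 68.0 °F.

68.0 °F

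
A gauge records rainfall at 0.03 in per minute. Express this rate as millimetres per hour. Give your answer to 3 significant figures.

45.7 mm/hour

0.03 in/minute × 25.4 mm/in × 60 minute/hour = 45.7 mm/hour.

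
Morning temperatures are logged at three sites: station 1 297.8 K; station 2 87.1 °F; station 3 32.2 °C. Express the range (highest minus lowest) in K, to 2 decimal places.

station 1: 297.8 K = 24.650 °C.
station 2: 87.1 °F = 30.611 °C.
Spread: 32.200 − 24.650 = 7.550 °C.

7.55 K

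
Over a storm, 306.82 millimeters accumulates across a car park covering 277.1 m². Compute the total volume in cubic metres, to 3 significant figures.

85.0 cubic metres

1 mm over 1 m² is 1 L, so volume = 306.82 × 277.1 = 85019.822 L = 85.0 m³.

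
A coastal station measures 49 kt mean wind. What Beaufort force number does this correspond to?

Beaufort force 10

49 kt lies in the Beaufort 10 band (storm, 48–55 kt).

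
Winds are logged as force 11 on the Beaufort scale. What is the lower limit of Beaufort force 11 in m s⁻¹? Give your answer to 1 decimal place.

Beaufort 11 (violent storm) spans 28.5–32.6 m/s.

28.5 m/s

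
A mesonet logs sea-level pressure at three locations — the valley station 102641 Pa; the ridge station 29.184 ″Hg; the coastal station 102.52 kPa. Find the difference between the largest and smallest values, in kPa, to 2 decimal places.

the valley station: 102641 Pa = 102.6410 kPa.
the ridge station: 29.184 inHg = 98.8284 kPa.
Spread: 102.6410 − 98.8284 = 3.81 kPa.

3.81 kPa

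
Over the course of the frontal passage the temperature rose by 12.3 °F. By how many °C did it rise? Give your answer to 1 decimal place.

6.8 °C

For a temperature change the 32° offset cancels: Δ°C = 12.3 × 0.5556 = 6.8 °C.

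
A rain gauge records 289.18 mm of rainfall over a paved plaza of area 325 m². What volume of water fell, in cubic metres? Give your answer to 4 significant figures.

1 mm over 1 m² is 1 L, so volume = 289.18 × 325 = 93983.5 L = 93.98 m³.

93.98 cubic metres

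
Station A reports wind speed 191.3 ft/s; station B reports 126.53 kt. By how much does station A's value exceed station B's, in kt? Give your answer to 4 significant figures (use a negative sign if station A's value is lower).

station A: 191.3 ft/s = 113.3422 kt.
Difference: 113.3422 − 126.5300 = -13.19 kt.

-13.19 kt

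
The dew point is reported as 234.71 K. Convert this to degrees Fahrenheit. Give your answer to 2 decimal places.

First to °C: -38.44 °C.
Then to °F: -37.19 °F.

-37.19 °F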